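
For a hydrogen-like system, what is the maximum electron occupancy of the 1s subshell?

A subshell with l = 0 has 2l+1 = 1 orbital, each holding 2 electrons (spin ±1/2), so 1 × 2 = 2.

2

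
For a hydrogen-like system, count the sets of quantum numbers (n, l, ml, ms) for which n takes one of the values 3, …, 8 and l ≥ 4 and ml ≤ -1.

100

Count contributing orbitals for each principal shell:
n=5 → 4; n=6 → 9; n=7 → 15; n=8 → 22.
Orbitals: 4 + 9 + 15 + 22 = 50. Including both spin states (ms = ±1/2) gives 2 × 50 = 100 states.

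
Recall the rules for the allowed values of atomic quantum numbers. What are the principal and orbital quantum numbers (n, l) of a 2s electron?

The leading integer gives n = 2; the letter 's' means l = 0.

n = 2, l = 0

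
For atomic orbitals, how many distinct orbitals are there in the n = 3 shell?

9

The n = 3 shell contains n² = 3² = 9 orbitals.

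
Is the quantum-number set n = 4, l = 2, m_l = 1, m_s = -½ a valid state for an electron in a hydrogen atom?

n = 4 is a positive integer. l = 2 satisfies 0 ≤ l ≤ n−1 = 3. m_l = 1 lies in the range −l … +l (here −2 … 2). m_s = -1/2 is one of ±1/2.
All four constraints are satisfied.

Valid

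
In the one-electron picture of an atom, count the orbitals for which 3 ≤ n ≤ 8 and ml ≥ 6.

4

Treat each shell separately and count matching orbitals:
n=7 → 1; n=8 → 3.
Total orbitals: 1 + 3 = 4.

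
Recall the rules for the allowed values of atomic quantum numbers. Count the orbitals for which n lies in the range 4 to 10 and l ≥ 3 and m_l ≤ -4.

Go shell by shell, enumerating (l, m_l) with l ≥ 3 and m_l ≤ -4:
n=5 → 1; n=6 → 3; n=7 → 6; n=8 → 10; n=9 → 15; n=10 → 21.
Total orbitals: 1 + 3 + 6 + 10 + 15 + 21 = 56.

56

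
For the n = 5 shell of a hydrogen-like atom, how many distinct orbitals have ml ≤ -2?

Contributions: l=2 → 1; l=3 → 2; l=4 → 3.
Total orbitals: 1 + 2 + 3 = 6.

6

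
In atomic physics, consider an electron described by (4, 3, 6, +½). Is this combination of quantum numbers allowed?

The magnetic quantum number must satisfy −ℓ ≤ m_ℓ ≤ ℓ. With ℓ = 3, m_ℓ can only be -3, -2, -1, 0, 1, 2, 3, so m_ℓ = 6 is forbidden.

Not allowed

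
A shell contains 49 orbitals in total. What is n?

n² = 49 ⇒ n = 7.

n = 7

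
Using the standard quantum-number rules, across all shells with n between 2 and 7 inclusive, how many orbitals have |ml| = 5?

6

Work shell by shell — for each n, count the (l, ml) pairs that satisfy |ml| = 5:
n=6 → 2; n=7 → 4.
Total orbitals: 2 + 4 = 6.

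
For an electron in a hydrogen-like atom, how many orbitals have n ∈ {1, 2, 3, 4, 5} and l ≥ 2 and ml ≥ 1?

16

Go shell by shell, enumerating (l, ml) with l ≥ 2 and ml ≥ 1:
n=3 → 2; n=4 → 5; n=5 → 9.
Total orbitals: 2 + 5 + 9 = 16.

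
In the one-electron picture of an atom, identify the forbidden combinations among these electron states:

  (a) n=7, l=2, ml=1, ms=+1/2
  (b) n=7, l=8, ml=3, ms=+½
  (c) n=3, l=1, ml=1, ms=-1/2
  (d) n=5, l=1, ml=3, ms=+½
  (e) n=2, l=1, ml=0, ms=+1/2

(b) and (d)

(b) has l = 8 ≥ n = 7, violating 0 ≤ l ≤ n−1.
(d) has |ml| = 3 > l = 1, violating −l ≤ ml ≤ l.
The remaining sets (a), (c), (e) satisfy all four rules.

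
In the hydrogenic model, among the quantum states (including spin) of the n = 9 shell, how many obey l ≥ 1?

160

The n = 9 shell has l = 0 through 8; check each.
The (l, ml) pairs meeting l ≥ 1 give: l=1 → 3; l=2 → 5; l=3 → 7; l=4 → 9; l=5 → 11; l=6 → 13; l=7 → 15; l=8 → 17.
Orbitals: 3 + 5 + 7 + 9 + 11 + 13 + 15 + 17 = 80. Each orbital carries two spin states, so 80 × 2 = 160 states.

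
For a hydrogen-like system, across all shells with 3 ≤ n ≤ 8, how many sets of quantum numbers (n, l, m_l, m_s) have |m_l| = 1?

108

Work shell by shell — for each n, count the (l, m_l) pairs that satisfy |m_l| = 1:
n=3 → 4; n=4 → 6; n=5 → 8; n=6 → 10; n=7 → 12; n=8 → 14.
Orbitals: 4 + 6 + 8 + 10 + 12 + 14 = 54. Including both spin states (m_s = ±1/2) gives 2 × 54 = 108 states.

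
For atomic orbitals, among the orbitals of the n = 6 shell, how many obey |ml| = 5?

For n = 6, l ranges over 0 … 5.
Contributions: l=5 → 2.
Total orbitals: 2.

2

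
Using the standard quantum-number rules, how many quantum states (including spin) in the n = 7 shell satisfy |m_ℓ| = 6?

4

Go through ℓ = 0, …, 6 (the values permitted for n = 7).
Per ℓ-value: ℓ=6 → 2.
Orbitals: 2. Each orbital carries two spin states, so 2 × 2 = 4 states.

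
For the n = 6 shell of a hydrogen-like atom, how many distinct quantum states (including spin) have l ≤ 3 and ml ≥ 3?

Contributions: l=3 → 1.
Orbitals: 1. Each orbital carries two spin states, so 1 × 2 = 2 states.

2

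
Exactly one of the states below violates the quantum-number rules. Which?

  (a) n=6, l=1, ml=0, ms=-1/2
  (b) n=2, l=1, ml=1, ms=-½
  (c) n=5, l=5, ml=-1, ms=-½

(c)

(c) has l = 5 ≥ n = 5, violating 0 ≤ l ≤ n−1.
The remaining sets (a), (b) satisfy all four rules.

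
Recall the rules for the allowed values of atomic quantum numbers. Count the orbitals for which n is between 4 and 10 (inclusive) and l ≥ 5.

Count contributing orbitals for each principal shell:
n=6 → 11; n=7 → 24; n=8 → 39; n=9 → 56; n=10 → 75.
Total orbitals: 11 + 24 + 39 + 56 + 75 = 205.

205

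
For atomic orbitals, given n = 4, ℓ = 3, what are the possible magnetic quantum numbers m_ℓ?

-3, -2, -1, 0, 1, 2, 3

m_ℓ takes every integer from −ℓ to +ℓ. With ℓ = 3 that gives the 7 values -3, -2, -1, 0, 1, 2, 3.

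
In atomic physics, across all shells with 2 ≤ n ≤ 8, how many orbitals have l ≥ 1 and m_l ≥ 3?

Work shell by shell — for each n, count the (l, m_l) pairs that satisfy l ≥ 1 and m_l ≥ 3:
n=4 → 1; n=5 → 3; n=6 → 6; n=7 → 10; n=8 → 15.
Total orbitals: 1 + 3 + 6 + 10 + 15 = 35.

35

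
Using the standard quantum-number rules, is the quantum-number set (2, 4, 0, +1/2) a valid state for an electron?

Not allowed

The orbital quantum number must satisfy 0 ≤ l ≤ n−1. With n = 2 the allowed l values are 0, 1, so l = 4 is out of range.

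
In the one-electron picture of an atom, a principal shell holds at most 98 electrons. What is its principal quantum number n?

2n² = 98 ⇒ n² = 49 ⇒ n = 7.

n = 7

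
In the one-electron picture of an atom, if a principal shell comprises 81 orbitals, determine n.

n = 9

n² = 81 ⇒ n = 9.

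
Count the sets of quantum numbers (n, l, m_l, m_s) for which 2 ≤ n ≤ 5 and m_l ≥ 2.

20

Count contributing orbitals for each principal shell:
n=3 → 1; n=4 → 3; n=5 → 6.
Orbitals: 1 + 3 + 6 = 10. Including both spin states (m_s = ±1/2) gives 2 × 10 = 20 states.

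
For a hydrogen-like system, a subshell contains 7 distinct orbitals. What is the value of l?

2l+1 = 7 gives l = 3.

l = 3 (f)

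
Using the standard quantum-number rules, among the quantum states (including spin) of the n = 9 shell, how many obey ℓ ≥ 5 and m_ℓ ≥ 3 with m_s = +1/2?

18

The n = 9 shell has ℓ = 0 through 8; check each.
Per ℓ-value: ℓ=5 → 3; ℓ=6 → 4; ℓ=7 → 5; ℓ=8 → 6.
Orbitals: 3 + 4 + 5 + 6 = 18. With m_s fixed to a single value there is one state per orbital, giving 18 states.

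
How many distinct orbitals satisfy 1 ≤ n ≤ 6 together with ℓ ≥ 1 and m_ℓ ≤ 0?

50

Work shell by shell — for each n, count the (ℓ, m_ℓ) pairs that satisfy ℓ ≥ 1 and m_ℓ ≤ 0:
n=2 → 2; n=3 → 5; n=4 → 9; n=5 → 14; n=6 → 20.
Total orbitals: 2 + 5 + 9 + 14 + 20 = 50.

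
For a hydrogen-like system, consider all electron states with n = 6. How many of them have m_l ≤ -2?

20

Orbitals with m_l ≤ -2, by l: l=2 → 1; l=3 → 2; l=4 → 3; l=5 → 4.
Orbitals: 1 + 2 + 3 + 4 = 10. Each orbital carries two spin states, so 10 × 2 = 20 states.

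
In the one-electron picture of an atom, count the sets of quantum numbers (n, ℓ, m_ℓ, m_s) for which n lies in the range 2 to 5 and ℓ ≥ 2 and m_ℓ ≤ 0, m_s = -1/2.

22

For each n in the range, tally the orbitals obeying ℓ ≥ 2 and m_ℓ ≤ 0:
n=3 → 3; n=4 → 7; n=5 → 12.
Orbitals: 3 + 7 + 12 = 22. With m_s fixed to -1/2 there is one state per orbital, so 22 states.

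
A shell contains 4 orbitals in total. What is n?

n² = 4 ⇒ n = 2.

n = 2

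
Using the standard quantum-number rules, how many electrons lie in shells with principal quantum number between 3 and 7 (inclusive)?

270

Shell n has n² orbitals: 3²=9 + 4²=16 + 5²=25 + 6²=36 + 7²=49 = 135 orbitals.
Two spin states per orbital: 2 × 135 = 270 electrons.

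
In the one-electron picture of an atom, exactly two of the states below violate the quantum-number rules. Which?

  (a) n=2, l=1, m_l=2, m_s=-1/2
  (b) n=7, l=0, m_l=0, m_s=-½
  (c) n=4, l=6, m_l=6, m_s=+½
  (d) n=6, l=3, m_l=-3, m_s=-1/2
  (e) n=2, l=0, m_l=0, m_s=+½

(a) has |m_l| = 2 > l = 1, violating −l ≤ m_l ≤ l.
(c) has l = 6 ≥ n = 4, violating 0 ≤ l ≤ n−1.
The remaining sets (b), (d), (e) satisfy all four rules.

(a) and (c)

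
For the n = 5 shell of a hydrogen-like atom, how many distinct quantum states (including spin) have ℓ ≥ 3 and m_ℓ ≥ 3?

6

For n = 5, ℓ ranges over 0 … 4.
The (ℓ, m_ℓ) pairs meeting ℓ ≥ 3 and m_ℓ ≥ 3 give: ℓ=3 → 1; ℓ=4 → 2.
Orbitals: 1 + 2 = 3. Each orbital carries two spin states, so 3 × 2 = 6 states.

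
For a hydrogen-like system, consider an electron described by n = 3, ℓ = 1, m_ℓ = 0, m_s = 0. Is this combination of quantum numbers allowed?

The spin quantum number for an electron can only be m_s = +1/2 or −1/2; m_s = 0 is not one of those.

Invalid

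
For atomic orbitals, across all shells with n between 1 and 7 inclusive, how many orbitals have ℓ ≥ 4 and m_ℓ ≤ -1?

Go shell by shell, enumerating (ℓ, m_ℓ) with ℓ ≥ 4 and m_ℓ ≤ -1:
n=5 → 4; n=6 → 9; n=7 → 15.
Total orbitals: 4 + 9 + 15 = 28.

28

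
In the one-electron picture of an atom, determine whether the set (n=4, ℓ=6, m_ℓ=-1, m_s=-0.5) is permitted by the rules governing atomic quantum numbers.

The orbital quantum number must satisfy 0 ≤ ℓ ≤ n−1. With n = 4 the allowed ℓ values are 0, 1, 2, 3, so ℓ = 6 is out of range.

Invalid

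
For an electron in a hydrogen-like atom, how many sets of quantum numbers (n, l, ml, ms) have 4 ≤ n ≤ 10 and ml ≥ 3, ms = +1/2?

Work shell by shell — for each n, count the (l, ml) pairs that satisfy ml ≥ 3:
n=4 → 1; n=5 → 3; n=6 → 6; n=7 → 10; n=8 → 15; n=9 → 21; n=10 → 28.
Orbitals: 1 + 3 + 6 + 10 + 15 + 21 + 28 = 84. With ms fixed to +1/2 there is one state per orbital, so 84 states.

84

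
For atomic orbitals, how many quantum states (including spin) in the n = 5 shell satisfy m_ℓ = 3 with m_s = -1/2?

With n = 5 the allowed ℓ are 0, 1, …, 4.
Orbitals with m_ℓ = 3, by ℓ: ℓ=3 → 1; ℓ=4 → 1.
Orbitals: 1 + 1 = 2. With m_s fixed to a single value there is one state per orbital, giving 2 states.

2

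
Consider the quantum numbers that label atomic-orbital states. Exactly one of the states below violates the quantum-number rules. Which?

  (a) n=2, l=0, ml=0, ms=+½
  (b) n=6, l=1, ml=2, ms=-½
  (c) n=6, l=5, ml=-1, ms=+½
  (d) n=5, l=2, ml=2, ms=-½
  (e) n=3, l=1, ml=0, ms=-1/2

(b)

(b) has |ml| = 2 > l = 1, violating −l ≤ ml ≤ l.
The remaining sets (a), (c), (d), (e) satisfy all four rules.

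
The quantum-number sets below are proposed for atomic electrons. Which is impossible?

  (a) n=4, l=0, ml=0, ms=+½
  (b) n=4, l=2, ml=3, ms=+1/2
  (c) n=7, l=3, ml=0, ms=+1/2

(b)

(b) has |ml| = 3 > l = 2, violating −l ≤ ml ≤ l.
The remaining sets (a), (c) satisfy all four rules.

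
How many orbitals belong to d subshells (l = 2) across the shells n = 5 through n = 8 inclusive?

A d subshell (l = 2) exists for every n ≥ 3, so shells n = 5, 6, 7, 8 each contribute one — 4 subshells.
Since each d subshell has 2·2+1 = 5 orbitals, the total is 4 × 5 = 20.

20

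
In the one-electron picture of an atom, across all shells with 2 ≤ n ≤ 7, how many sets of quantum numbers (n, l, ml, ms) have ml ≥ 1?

Per-shell orbital counts meeting the constraint:
n=2 → 1; n=3 → 3; n=4 → 6; n=5 → 10; n=6 → 15; n=7 → 21.
Orbitals: 1 + 3 + 6 + 10 + 15 + 21 = 56. Including both spin states (ms = ±1/2) gives 2 × 56 = 112 states.

112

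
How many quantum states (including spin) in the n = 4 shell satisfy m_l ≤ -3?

2

The (l, m_l) pairs meeting m_l ≤ -3 give: l=3 → 1.
Orbitals: 1. Each orbital carries two spin states, so 1 × 2 = 2 states.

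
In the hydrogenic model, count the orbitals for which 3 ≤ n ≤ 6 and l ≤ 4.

Count contributing orbitals for each principal shell:
n=3 → 9; n=4 → 16; n=5 → 25; n=6 → 25.
Total orbitals: 9 + 16 + 25 + 25 = 75.

75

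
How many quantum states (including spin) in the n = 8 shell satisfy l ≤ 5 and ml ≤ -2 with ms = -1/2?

The (l, ml) pairs meeting l ≤ 5 and ml ≤ -2 give: l=2 → 1; l=3 → 2; l=4 → 3; l=5 → 4.
Orbitals: 1 + 2 + 3 + 4 = 10. With ms fixed to a single value there is one state per orbital, giving 10 states.

10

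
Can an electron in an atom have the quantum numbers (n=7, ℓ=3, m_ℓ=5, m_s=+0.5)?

The magnetic quantum number must satisfy −ℓ ≤ m_ℓ ≤ ℓ. With ℓ = 3, m_ℓ can only be -3, -2, -1, 0, 1, 2, 3, so m_ℓ = 5 is forbidden.

Invalid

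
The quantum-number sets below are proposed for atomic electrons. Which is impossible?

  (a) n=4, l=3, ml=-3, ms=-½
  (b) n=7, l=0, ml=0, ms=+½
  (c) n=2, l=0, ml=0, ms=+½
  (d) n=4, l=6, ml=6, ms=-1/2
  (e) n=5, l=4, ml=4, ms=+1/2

(d)

(d) has l = 6 ≥ n = 4, violating 0 ≤ l ≤ n−1.
The remaining sets (a), (b), (c), (e) satisfy all four rules.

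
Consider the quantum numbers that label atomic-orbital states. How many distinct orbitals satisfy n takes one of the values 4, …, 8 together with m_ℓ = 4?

10

Go shell by shell, enumerating (ℓ, m_ℓ) with m_ℓ = 4:
n=5 → 1; n=6 → 2; n=7 → 3; n=8 → 4.
Total orbitals: 1 + 2 + 3 + 4 = 10.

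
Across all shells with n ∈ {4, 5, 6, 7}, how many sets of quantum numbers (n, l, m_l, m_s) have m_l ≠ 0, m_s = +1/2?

104

Work shell by shell — for each n, count the (l, m_l) pairs that satisfy m_l ≠ 0:
n=4 → 12; n=5 → 20; n=6 → 30; n=7 → 42.
Orbitals: 12 + 20 + 30 + 42 = 104. With m_s fixed to +1/2 there is one state per orbital, so 104 states.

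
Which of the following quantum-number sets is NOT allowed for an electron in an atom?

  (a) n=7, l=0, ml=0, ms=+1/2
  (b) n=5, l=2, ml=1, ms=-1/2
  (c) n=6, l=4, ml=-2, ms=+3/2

(c)

(c) has ms = +3/2, but an electron's spin must be ±1/2.
The remaining sets (a), (b) satisfy all four rules.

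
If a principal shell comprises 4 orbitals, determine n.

n² = 4 ⇒ n = 2.

n = 2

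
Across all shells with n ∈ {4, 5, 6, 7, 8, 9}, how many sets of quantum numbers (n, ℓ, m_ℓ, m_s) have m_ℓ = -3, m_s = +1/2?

21

Per-shell orbital counts meeting the constraint:
n=4 → 1; n=5 → 2; n=6 → 3; n=7 → 4; n=8 → 5; n=9 → 6.
Orbitals: 1 + 2 + 3 + 4 + 5 + 6 = 21. With m_s fixed to +1/2 there is one state per orbital, so 21 states.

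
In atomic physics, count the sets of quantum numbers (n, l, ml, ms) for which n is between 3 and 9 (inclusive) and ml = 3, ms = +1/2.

21

Work shell by shell — for each n, count the (l, ml) pairs that satisfy ml = 3:
n=4 → 1; n=5 → 2; n=6 → 3; n=7 → 4; n=8 → 5; n=9 → 6.
Orbitals: 1 + 2 + 3 + 4 + 5 + 6 = 21. With ms fixed to +1/2 there is one state per orbital, so 21 states.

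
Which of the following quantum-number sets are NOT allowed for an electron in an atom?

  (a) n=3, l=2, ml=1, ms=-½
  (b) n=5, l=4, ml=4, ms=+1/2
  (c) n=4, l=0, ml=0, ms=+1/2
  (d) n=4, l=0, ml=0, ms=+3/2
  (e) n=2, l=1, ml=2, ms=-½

(d) and (e)

(d) has ms = +3/2, but an electron's spin must be ±1/2.
(e) has |ml| = 2 > l = 1, violating −l ≤ ml ≤ l.
The remaining sets (a), (b), (c) satisfy all four rules.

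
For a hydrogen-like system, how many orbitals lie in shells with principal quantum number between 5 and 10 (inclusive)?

Shell n has n² orbitals: 5²=25 + 6²=36 + 7²=49 + 8²=64 + 9²=81 + 10²=100 = 355 orbitals.

355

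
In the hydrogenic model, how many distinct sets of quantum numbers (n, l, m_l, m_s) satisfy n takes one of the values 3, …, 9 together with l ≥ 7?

For each n in the range, tally the orbitals obeying l ≥ 7:
n=8 → 15; n=9 → 32.
Orbitals: 15 + 32 = 47. Including both spin states (m_s = ±1/2) gives 2 × 47 = 94 states.

94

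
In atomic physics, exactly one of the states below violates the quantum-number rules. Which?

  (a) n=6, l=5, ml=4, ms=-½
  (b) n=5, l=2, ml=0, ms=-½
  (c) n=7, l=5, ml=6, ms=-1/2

(c)

(c) has |ml| = 6 > l = 5, violating −l ≤ ml ≤ l.
The remaining sets (a), (b) satisfy all four rules.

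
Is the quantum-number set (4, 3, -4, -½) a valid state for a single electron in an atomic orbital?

The magnetic quantum number must satisfy −l ≤ ml ≤ l. With l = 3, ml can only be -3, -2, -1, 0, 1, 2, 3, so ml = -4 is forbidden.

Invalid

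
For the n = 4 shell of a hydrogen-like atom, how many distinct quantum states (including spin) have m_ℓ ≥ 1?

For n = 4, ℓ ranges over 0 … 3.
Contributions: ℓ=1 → 1; ℓ=2 → 2; ℓ=3 → 3.
Orbitals: 1 + 2 + 3 = 6. Each orbital carries two spin states, so 6 × 2 = 12 states.

12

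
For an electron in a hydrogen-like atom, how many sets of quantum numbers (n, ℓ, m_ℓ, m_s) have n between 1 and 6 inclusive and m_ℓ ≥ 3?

Go shell by shell, enumerating (ℓ, m_ℓ) with m_ℓ ≥ 3:
n=4 → 1; n=5 → 3; n=6 → 6.
Orbitals: 1 + 3 + 6 = 10. Including both spin states (m_s = ±1/2) gives 2 × 10 = 20 states.

20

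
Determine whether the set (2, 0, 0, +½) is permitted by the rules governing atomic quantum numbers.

Allowed

n = 2 is a positive integer. ℓ = 0 satisfies 0 ≤ ℓ ≤ n−1 = 1. m_ℓ = 0 lies in the range −ℓ … +ℓ (here 0). m_s = +1/2 is one of ±1/2.
All four constraints are satisfied.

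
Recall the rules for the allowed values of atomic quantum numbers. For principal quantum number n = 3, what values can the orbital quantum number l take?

l is an integer with 0 ≤ l ≤ n−1, so for n = 3: l = 0, 1, 2.

0, 1, 2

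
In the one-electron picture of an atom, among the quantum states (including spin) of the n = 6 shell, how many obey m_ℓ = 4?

4

The n = 6 shell has ℓ = 0 through 5; check each.
Orbitals with m_ℓ = 4, by ℓ: ℓ=4 → 1; ℓ=5 → 1.
Orbitals: 1 + 1 = 2. Each orbital carries two spin states, so 2 × 2 = 4 states.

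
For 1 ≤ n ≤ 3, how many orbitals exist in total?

Total orbitals = 1² + 2² + 3² = 14.

14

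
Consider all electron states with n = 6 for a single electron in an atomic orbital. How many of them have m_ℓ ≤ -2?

Per ℓ-value: ℓ=2 → 1; ℓ=3 → 2; ℓ=4 → 3; ℓ=5 → 4.
Orbitals: 1 + 2 + 3 + 4 = 10. Each orbital carries two spin states, so 10 × 2 = 20 states.

20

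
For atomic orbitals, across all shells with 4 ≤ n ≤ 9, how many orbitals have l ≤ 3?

96

Treat each shell separately and count matching orbitals:
n=4 → 16; n=5 → 16; n=6 → 16; n=7 → 16; n=8 → 16; n=9 → 16.
Total orbitals: 16 + 16 + 16 + 16 + 16 + 16 = 96.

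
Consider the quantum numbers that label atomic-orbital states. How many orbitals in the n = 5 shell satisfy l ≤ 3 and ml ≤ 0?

10

With n = 5 the allowed l are 0, 1, …, 4.
Contributions: l=0 → 1; l=1 → 2; l=2 → 3; l=3 → 4.
Total orbitals: 1 + 2 + 3 + 4 = 10.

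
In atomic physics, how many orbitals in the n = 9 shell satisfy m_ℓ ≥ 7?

3

For n = 9, ℓ ranges over 0 … 8.
Orbitals with m_ℓ ≥ 7, by ℓ: ℓ=7 → 1; ℓ=8 → 2.
Total orbitals: 1 + 2 = 3.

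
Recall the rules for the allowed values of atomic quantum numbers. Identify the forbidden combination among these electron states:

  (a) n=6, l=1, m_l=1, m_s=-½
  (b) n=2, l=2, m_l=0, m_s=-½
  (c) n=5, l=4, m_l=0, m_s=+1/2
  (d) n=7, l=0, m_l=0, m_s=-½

(b)

(b) has l = 2 ≥ n = 2, violating 0 ≤ l ≤ n−1.
The remaining sets (a), (c), (d) satisfy all four rules.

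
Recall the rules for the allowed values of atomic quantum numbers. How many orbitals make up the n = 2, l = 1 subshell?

3

A subshell has 2l+1 orbitals; with l = 1, that's 3.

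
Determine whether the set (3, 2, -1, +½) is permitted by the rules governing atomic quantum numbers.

n = 3 is a positive integer. l = 2 satisfies 0 ≤ l ≤ n−1 = 2. m_l = -1 lies in the range −l … +l (here −2 … 2). m_s = +1/2 is one of ±1/2.
All four constraints are satisfied.

Valid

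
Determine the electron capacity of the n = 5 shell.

A shell holds 2n² electrons: 2 × 5² = 2 × 25 = 50.

50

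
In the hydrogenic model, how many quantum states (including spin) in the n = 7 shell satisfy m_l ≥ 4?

12

For n = 7, l ranges over 0 … 6.
The (l, m_l) pairs meeting m_l ≥ 4 give: l=4 → 1; l=5 → 2; l=6 → 3.
Orbitals: 1 + 2 + 3 = 6. Each orbital carries two spin states, so 6 × 2 = 12 states.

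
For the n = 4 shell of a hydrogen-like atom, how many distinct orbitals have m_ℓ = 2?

2

With n = 4 the allowed ℓ are 0, 1, …, 3.
Per ℓ-value: ℓ=2 → 1; ℓ=3 → 1.
Total orbitals: 1 + 1 = 2.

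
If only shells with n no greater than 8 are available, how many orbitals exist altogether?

Total orbitals = 1² + 2² + 3² + 4² + 5² + 6² + 7² + 8² = 204.

204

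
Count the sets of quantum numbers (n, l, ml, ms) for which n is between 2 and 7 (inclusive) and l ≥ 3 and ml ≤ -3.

Per-shell orbital counts meeting the constraint:
n=4 → 1; n=5 → 3; n=6 → 6; n=7 → 10.
Orbitals: 1 + 3 + 6 + 10 = 20. Including both spin states (ms = ±1/2) gives 2 × 20 = 40 states.

40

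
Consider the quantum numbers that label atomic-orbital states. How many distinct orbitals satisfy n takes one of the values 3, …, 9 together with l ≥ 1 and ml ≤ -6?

Work shell by shell — for each n, count the (l, ml) pairs that satisfy l ≥ 1 and ml ≤ -6:
n=7 → 1; n=8 → 3; n=9 → 6.
Total orbitals: 1 + 3 + 6 = 10.

10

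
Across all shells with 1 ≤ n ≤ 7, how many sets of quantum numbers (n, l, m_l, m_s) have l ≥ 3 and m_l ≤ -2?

60

Treat each shell separately and count matching orbitals:
n=4 → 2; n=5 → 5; n=6 → 9; n=7 → 14.
Orbitals: 2 + 5 + 9 + 14 = 30. Including both spin states (m_s = ±1/2) gives 2 × 30 = 60 states.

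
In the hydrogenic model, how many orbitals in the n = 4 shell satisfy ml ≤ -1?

Contributions: l=1 → 1; l=2 → 2; l=3 → 3.
Total orbitals: 1 + 2 + 3 = 6.

6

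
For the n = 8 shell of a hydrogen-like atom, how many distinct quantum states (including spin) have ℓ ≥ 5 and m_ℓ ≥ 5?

12

With n = 8 the allowed ℓ are 0, 1, …, 7.
Orbitals with ℓ ≥ 5 and m_ℓ ≥ 5, by ℓ: ℓ=5 → 1; ℓ=6 → 2; ℓ=7 → 3.
Orbitals: 1 + 2 + 3 = 6. Each orbital carries two spin states, so 6 × 2 = 12 states.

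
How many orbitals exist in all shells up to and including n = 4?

Total orbitals = 1² + 2² + 3² + 4² = 30.

30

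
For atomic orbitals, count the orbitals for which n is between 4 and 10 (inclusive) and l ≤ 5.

Per-shell orbital counts meeting the constraint:
n=4 → 16; n=5 → 25; n=6 → 36; n=7 → 36; n=8 → 36; n=9 → 36; n=10 → 36.
Total orbitals: 16 + 25 + 36 + 36 + 36 + 36 + 36 = 221.

221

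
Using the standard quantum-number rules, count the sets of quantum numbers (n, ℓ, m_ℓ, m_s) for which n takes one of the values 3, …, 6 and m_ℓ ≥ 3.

20

Treat each shell separately and count matching orbitals:
n=4 → 1; n=5 → 3; n=6 → 6.
Orbitals: 1 + 3 + 6 = 10. Including both spin states (m_s = ±1/2) gives 2 × 10 = 20 states.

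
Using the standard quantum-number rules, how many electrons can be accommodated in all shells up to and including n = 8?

Total orbitals = 1² + 2² + 3² + 4² + 5² + 6² + 7² + 8² = 204. Doubling for spin gives 408 electrons.

408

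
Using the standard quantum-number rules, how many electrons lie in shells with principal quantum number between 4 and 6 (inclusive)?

Shell n has n² orbitals: 4²=16 + 5²=25 + 6²=36 = 77 orbitals.
Two spin states per orbital: 2 × 77 = 154 electrons.

154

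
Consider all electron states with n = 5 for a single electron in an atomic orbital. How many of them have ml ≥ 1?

20

The n = 5 shell has l = 0 through 4; check each.
The (l, ml) pairs meeting ml ≥ 1 give: l=1 → 1; l=2 → 2; l=3 → 3; l=4 → 4.
Orbitals: 1 + 2 + 3 + 4 = 10. Each orbital carries two spin states, so 10 × 2 = 20 states.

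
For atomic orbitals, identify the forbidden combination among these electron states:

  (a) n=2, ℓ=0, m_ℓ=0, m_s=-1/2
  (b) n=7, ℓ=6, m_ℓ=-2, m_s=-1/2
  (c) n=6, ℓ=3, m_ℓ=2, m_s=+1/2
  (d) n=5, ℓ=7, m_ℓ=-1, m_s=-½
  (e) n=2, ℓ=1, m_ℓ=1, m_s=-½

(d) has ℓ = 7 ≥ n = 5, violating 0 ≤ ℓ ≤ n−1.
The remaining sets (a), (b), (c), (e) satisfy all four rules.

(d)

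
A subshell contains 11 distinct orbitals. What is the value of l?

l = 5 (h)

2l+1 = 11 gives l = 5.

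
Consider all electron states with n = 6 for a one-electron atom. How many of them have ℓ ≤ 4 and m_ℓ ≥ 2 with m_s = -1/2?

Per ℓ-value: ℓ=2 → 1; ℓ=3 → 2; ℓ=4 → 3.
Orbitals: 1 + 2 + 3 = 6. With m_s fixed to a single value there is one state per orbital, giving 6 states.

6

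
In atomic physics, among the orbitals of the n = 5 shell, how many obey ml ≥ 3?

3

Orbitals with ml ≥ 3, by l: l=3 → 1; l=4 → 2.
Total orbitals: 1 + 2 = 3.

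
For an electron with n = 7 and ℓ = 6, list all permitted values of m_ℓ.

m_ℓ takes every integer from −ℓ to +ℓ. With ℓ = 6 that gives the 13 values -6, -5, -4, -3, -2, -1, 0, 1, 2, 3, 4, 5, 6.

-6, -5, -4, -3, -2, -1, 0, 1, 2, 3, 4, 5, 6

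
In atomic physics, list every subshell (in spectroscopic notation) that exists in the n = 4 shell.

4s, 4p, 4d, 4f

For n = 4, l runs from 0 to 3. In spectroscopic notation l = 0,1,2,… ↔ s,p,d,f,g,h,i, so the subshells are 4s, 4p, 4d, 4f.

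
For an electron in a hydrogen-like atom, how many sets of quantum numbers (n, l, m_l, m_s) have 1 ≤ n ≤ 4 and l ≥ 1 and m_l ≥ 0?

32

For each n in the range, tally the orbitals obeying l ≥ 1 and m_l ≥ 0:
n=2 → 2; n=3 → 5; n=4 → 9.
Orbitals: 2 + 5 + 9 = 16. Including both spin states (m_s = ±1/2) gives 2 × 16 = 32 states.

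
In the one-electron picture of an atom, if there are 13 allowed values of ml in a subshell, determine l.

l = 6 (i)

ml ranges over 2l+1 integers, so 2l+1 = 13 ⇒ l = 6.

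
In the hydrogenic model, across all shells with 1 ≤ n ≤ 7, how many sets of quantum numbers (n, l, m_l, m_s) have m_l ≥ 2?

Treat each shell separately and count matching orbitals:
n=3 → 1; n=4 → 3; n=5 → 6; n=6 → 10; n=7 → 15.
Orbitals: 1 + 3 + 6 + 10 + 15 = 35. Including both spin states (m_s = ±1/2) gives 2 × 35 = 70 states.

70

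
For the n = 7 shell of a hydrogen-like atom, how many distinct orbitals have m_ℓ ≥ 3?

10

Go through ℓ = 0, …, 6 (the values permitted for n = 7).
Contributions: ℓ=3 → 1; ℓ=4 → 2; ℓ=5 → 3; ℓ=6 → 4.
Total orbitals: 1 + 2 + 3 + 4 = 10.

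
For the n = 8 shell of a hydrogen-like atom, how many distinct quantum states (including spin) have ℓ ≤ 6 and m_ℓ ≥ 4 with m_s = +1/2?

Go through ℓ = 0, …, 7 (the values permitted for n = 8).
Contributions: ℓ=4 → 1; ℓ=5 → 2; ℓ=6 → 3.
Orbitals: 1 + 2 + 3 = 6. With m_s fixed to a single value there is one state per orbital, giving 6 states.

6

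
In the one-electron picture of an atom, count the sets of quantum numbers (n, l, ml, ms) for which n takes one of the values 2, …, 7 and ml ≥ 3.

40

Treat each shell separately and count matching orbitals:
n=4 → 1; n=5 → 3; n=6 → 6; n=7 → 10.
Orbitals: 1 + 3 + 6 + 10 = 20. Including both spin states (ms = ±1/2) gives 2 × 20 = 40 states.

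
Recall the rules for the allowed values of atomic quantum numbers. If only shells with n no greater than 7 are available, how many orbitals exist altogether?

Total orbitals = 1² + 2² + 3² + 4² + 5² + 6² + 7² = 140.

140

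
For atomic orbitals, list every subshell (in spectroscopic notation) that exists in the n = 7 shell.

For n = 7, l runs from 0 to 6. In spectroscopic notation l = 0,1,2,… ↔ s,p,d,f,g,h,i, so the subshells are 7s, 7p, 7d, 7f, 7g, 7h, 7i.

7s, 7p, 7d, 7f, 7g, 7h, 7i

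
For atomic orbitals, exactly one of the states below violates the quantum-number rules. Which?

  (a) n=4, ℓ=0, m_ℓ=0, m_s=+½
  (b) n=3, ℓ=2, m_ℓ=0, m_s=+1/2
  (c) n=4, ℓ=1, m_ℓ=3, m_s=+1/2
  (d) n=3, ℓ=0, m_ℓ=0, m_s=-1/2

(c) has |m_ℓ| = 3 > ℓ = 1, violating −ℓ ≤ m_ℓ ≤ ℓ.
The remaining sets (a), (b), (d) satisfy all four rules.

(c)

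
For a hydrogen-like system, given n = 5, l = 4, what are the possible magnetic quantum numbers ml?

ml takes every integer from −l to +l. With l = 4 that gives the 9 values -4, -3, -2, -1, 0, 1, 2, 3, 4.

-4, -3, -2, -1, 0, 1, 2, 3, 4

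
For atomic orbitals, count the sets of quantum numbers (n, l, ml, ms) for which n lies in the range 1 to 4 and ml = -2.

Per-shell orbital counts meeting the constraint:
n=3 → 1; n=4 → 2.
Orbitals: 1 + 2 = 3. Including both spin states (ms = ±1/2) gives 2 × 3 = 6 states.

6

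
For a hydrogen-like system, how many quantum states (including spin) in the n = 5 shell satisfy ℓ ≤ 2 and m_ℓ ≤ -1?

The n = 5 shell has ℓ = 0 through 4; check each.
Orbitals with ℓ ≤ 2 and m_ℓ ≤ -1, by ℓ: ℓ=1 → 1; ℓ=2 → 2.
Orbitals: 1 + 2 = 3. Each orbital carries two spin states, so 3 × 2 = 6 states.

6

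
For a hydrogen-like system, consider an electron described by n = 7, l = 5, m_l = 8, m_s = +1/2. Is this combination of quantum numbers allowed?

The magnetic quantum number must satisfy −l ≤ m_l ≤ l. With l = 5, m_l can only be -5, -4, -3, -2, -1, 0, 1, 2, 3, 4, 5, so m_l = 8 is forbidden.

Invalid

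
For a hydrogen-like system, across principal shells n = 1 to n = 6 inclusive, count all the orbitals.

Shell n has n² orbitals: 1²=1 + 2²=4 + 3²=9 + 4²=16 + 5²=25 + 6²=36 = 91 orbitals.

91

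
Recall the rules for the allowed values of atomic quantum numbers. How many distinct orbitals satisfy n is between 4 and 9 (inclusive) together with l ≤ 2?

54

For each n in the range, tally the orbitals obeying l ≤ 2:
n=4 → 9; n=5 → 9; n=6 → 9; n=7 → 9; n=8 → 9; n=9 → 9.
Total orbitals: 9 + 9 + 9 + 9 + 9 + 9 = 54.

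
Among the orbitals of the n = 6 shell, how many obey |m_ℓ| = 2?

Orbitals with |m_ℓ| = 2, by ℓ: ℓ=2 → 2; ℓ=3 → 2; ℓ=4 → 2; ℓ=5 → 2.
Total orbitals: 2 + 2 + 2 + 2 = 8.

8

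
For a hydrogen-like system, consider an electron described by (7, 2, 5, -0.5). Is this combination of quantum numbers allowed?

Not allowed

The magnetic quantum number must satisfy −l ≤ ml ≤ l. With l = 2, ml can only be -2, -1, 0, 1, 2, so ml = 5 is forbidden.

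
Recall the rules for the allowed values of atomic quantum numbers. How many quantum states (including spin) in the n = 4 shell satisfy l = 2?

Orbitals with l = 2, by l: l=2 → 5.
Orbitals: 5. Each orbital carries two spin states, so 5 × 2 = 10 states.

10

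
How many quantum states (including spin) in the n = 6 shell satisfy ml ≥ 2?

20

Contributions: l=2 → 1; l=3 → 2; l=4 → 3; l=5 → 4.
Orbitals: 1 + 2 + 3 + 4 = 10. Each orbital carries two spin states, so 10 × 2 = 20 states.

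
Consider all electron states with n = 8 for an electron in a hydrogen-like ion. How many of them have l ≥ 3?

110

For n = 8, l ranges over 0 … 7.
Per l-value: l=3 → 7; l=4 → 9; l=5 → 11; l=6 → 13; l=7 → 15.
Orbitals: 7 + 9 + 11 + 13 + 15 = 55. Each orbital carries two spin states, so 55 × 2 = 110 states.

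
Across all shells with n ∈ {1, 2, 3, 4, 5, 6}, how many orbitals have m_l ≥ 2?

Go shell by shell, enumerating (l, m_l) with m_l ≥ 2:
n=3 → 1; n=4 → 3; n=5 → 6; n=6 → 10.
Total orbitals: 1 + 3 + 6 + 10 = 20.

20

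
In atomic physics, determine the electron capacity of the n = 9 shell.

A shell holds 2n² electrons: 2 × 9² = 2 × 81 = 162.

162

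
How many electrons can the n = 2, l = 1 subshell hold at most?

6

A subshell with l = 1 has 2l+1 = 3 orbitals, each holding 2 electrons (spin ±1/2), so 3 × 2 = 6.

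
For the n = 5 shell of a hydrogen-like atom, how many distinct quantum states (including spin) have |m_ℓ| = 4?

4

Go through ℓ = 0, …, 4 (the values permitted for n = 5).
The (ℓ, m_ℓ) pairs meeting |m_ℓ| = 4 give: ℓ=4 → 2.
Orbitals: 2. Each orbital carries two spin states, so 2 × 2 = 4 states.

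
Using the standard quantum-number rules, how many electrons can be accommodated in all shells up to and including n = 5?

Total orbitals = 1² + 2² + 3² + 4² + 5² = 55. Doubling for spin gives 110 electrons.

110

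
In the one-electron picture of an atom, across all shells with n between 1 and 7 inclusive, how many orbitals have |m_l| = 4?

For each n in the range, tally the orbitals obeying |m_l| = 4:
n=5 → 2; n=6 → 4; n=7 → 6.
Total orbitals: 2 + 4 + 6 = 12.

12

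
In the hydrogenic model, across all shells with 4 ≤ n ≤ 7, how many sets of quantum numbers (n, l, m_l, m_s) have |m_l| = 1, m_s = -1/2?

Go shell by shell, enumerating (l, m_l) with |m_l| = 1:
n=4 → 6; n=5 → 8; n=6 → 10; n=7 → 12.
Orbitals: 6 + 8 + 10 + 12 = 36. With m_s fixed to -1/2 there is one state per orbital, so 36 states.

36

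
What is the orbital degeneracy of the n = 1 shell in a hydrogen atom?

The n = 1 shell contains n² = 1² = 1 orbital.

1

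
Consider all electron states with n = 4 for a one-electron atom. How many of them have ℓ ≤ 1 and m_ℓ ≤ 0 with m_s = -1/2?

3

The n = 4 shell has ℓ = 0 through 3; check each.
The (ℓ, m_ℓ) pairs meeting ℓ ≤ 1 and m_ℓ ≤ 0 give: ℓ=0 → 1; ℓ=1 → 2.
Orbitals: 1 + 2 = 3. With m_s fixed to a single value there is one state per orbital, giving 3 states.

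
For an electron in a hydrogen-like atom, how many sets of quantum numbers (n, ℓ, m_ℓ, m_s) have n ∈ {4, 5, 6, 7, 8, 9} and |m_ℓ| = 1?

For each n in the range, tally the orbitals obeying |m_ℓ| = 1:
n=4 → 6; n=5 → 8; n=6 → 10; n=7 → 12; n=8 → 14; n=9 → 16.
Orbitals: 6 + 8 + 10 + 12 + 14 + 16 = 66. Including both spin states (m_s = ±1/2) gives 2 × 66 = 132 states.

132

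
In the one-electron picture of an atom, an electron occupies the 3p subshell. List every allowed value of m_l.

-1, 0, 1

The 3p subshell has l = 1, and m_l takes every integer from −l to +l. With l = 1 that gives the 3 values -1, 0, 1.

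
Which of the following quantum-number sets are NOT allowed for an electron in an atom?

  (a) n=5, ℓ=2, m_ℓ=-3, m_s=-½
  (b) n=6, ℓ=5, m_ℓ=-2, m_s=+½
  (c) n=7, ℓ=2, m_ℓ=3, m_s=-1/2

(a) has |m_ℓ| = 3 > ℓ = 2, violating −ℓ ≤ m_ℓ ≤ ℓ.
(c) has |m_ℓ| = 3 > ℓ = 2, violating −ℓ ≤ m_ℓ ≤ ℓ.
The remaining set (b) satisfies all four rules.

(a) and (c)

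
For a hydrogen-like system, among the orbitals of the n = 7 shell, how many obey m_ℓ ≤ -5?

3

Go through ℓ = 0, …, 6 (the values permitted for n = 7).
Contributions: ℓ=5 → 1; ℓ=6 → 2.
Total orbitals: 1 + 2 = 3.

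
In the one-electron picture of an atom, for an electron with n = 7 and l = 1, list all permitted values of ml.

-1, 0, 1

ml takes every integer from −l to +l. With l = 1 that gives the 3 values -1, 0, 1.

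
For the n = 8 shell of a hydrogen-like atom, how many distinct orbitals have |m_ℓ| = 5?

6

Orbitals with |m_ℓ| = 5, by ℓ: ℓ=5 → 2; ℓ=6 → 2; ℓ=7 → 2.
Total orbitals: 2 + 2 + 2 = 6.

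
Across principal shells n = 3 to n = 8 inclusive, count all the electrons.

Shell n has n² orbitals: 3²=9 + 4²=16 + 5²=25 + 6²=36 + 7²=49 + 8²=64 = 199 orbitals.
Two spin states per orbital: 2 × 199 = 398 electrons.

398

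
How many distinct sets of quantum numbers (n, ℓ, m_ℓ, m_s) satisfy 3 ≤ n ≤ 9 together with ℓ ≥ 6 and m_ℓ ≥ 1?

Go shell by shell, enumerating (ℓ, m_ℓ) with ℓ ≥ 6 and m_ℓ ≥ 1:
n=7 → 6; n=8 → 13; n=9 → 21.
Orbitals: 6 + 13 + 21 = 40. Including both spin states (m_s = ±1/2) gives 2 × 40 = 80 states.

80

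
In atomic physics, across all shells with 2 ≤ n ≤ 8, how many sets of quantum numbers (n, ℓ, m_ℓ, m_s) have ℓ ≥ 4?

220

Go shell by shell, enumerating (ℓ, m_ℓ) with ℓ ≥ 4:
n=5 → 9; n=6 → 20; n=7 → 33; n=8 → 48.
Orbitals: 9 + 20 + 33 + 48 = 110. Including both spin states (m_s = ±1/2) gives 2 × 110 = 220 states.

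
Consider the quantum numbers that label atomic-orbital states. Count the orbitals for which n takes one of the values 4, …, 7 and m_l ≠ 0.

Per-shell orbital counts meeting the constraint:
n=4 → 12; n=5 → 20; n=6 → 30; n=7 → 42.
Total orbitals: 12 + 20 + 30 + 42 = 104.

104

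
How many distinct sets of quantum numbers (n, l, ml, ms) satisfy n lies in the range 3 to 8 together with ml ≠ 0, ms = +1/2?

166

For each n in the range, tally the orbitals obeying ml ≠ 0:
n=3 → 6; n=4 → 12; n=5 → 20; n=6 → 30; n=7 → 42; n=8 → 56.
Orbitals: 6 + 12 + 20 + 30 + 42 + 56 = 166. With ms fixed to +1/2 there is one state per orbital, so 166 states.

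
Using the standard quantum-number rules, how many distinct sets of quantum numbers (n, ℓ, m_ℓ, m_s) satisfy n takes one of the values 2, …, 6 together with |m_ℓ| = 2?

Per-shell orbital counts meeting the constraint:
n=3 → 2; n=4 → 4; n=5 → 6; n=6 → 8.
Orbitals: 2 + 4 + 6 + 8 = 20. Including both spin states (m_s = ±1/2) gives 2 × 20 = 40 states.

40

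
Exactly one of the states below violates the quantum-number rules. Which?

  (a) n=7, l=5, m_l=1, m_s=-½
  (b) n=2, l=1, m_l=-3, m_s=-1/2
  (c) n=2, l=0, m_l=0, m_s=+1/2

(b) has |m_l| = 3 > l = 1, violating −l ≤ m_l ≤ l.
The remaining sets (a), (c) satisfy all four rules.

(b)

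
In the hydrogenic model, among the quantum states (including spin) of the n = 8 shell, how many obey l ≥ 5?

The n = 8 shell has l = 0 through 7; check each.
Orbitals with l ≥ 5, by l: l=5 → 11; l=6 → 13; l=7 → 15.
Orbitals: 11 + 13 + 15 = 39. Each orbital carries two spin states, so 39 × 2 = 78 states.

78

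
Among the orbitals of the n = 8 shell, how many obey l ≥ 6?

Go through l = 0, …, 7 (the values permitted for n = 8).
Orbitals with l ≥ 6, by l: l=6 → 13; l=7 → 15.
Total orbitals: 13 + 15 = 28.

28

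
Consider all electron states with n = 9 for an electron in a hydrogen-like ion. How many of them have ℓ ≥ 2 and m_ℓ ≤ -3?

For n = 9, ℓ ranges over 0 … 8.
Orbitals with ℓ ≥ 2 and m_ℓ ≤ -3, by ℓ: ℓ=3 → 1; ℓ=4 → 2; ℓ=5 → 3; ℓ=6 → 4; ℓ=7 → 5; ℓ=8 → 6.
Orbitals: 1 + 2 + 3 + 4 + 5 + 6 = 21. Each orbital carries two spin states, so 21 × 2 = 42 states.

42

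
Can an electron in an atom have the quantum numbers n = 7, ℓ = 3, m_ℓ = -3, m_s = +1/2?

n = 7 is a positive integer. ℓ = 3 satisfies 0 ≤ ℓ ≤ n−1 = 6. m_ℓ = -3 lies in the range −ℓ … +ℓ (here −3 … 3). m_s = +1/2 is one of ±1/2.
All four constraints are satisfied.

Valid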